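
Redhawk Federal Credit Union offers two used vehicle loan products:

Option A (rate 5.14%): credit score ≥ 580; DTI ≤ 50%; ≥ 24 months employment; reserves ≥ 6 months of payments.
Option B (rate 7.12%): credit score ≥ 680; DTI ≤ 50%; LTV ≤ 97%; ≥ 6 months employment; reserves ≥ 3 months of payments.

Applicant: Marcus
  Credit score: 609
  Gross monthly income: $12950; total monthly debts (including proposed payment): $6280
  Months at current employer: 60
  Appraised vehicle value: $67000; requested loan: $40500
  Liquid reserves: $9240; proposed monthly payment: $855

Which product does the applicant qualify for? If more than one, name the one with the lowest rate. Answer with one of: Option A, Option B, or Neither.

DTI = 6,280/12,950 = 48.5%.
LTV = 40,500/67,000 = 60.4%.
Reserves = 9,240/855 = 10.8 months.
Option A: score 609 ≥ 580; DTI 48.5% ≤ 50%; employment 60 ≥ 24 mo; reserves 10.8 ≥ 6 mo → qualifies.
Option B: score 609 < 680; DTI 48.5% ≤ 50%; LTV 60.4% ≤ 97%; employment 60 ≥ 6 mo; reserves 10.8 ≥ 3 mo → does not qualify.

Option A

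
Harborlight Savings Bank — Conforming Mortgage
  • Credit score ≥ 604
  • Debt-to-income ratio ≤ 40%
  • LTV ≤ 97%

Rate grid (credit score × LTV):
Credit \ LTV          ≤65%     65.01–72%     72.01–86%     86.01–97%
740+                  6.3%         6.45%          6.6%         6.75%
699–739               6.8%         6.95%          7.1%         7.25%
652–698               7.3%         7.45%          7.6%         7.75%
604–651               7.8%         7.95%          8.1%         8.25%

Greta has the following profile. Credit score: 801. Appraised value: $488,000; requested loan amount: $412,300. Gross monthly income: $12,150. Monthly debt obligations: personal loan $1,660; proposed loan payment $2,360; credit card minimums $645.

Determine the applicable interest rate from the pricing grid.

6.6%

Credit score 801 ≥ 604; Total monthly debts = (1,660 + 2,360 + 645) = 4,665. DTI: 4,665 ÷ 12,150 = 38.4%, within the 40% cap
Loan-to-value = 412,300/488,000 = 84.5% — pass (97% max)
Credit 801 → row 740+; LTV 84.5% → column 72.01–86%. Grid cell → 6.6%.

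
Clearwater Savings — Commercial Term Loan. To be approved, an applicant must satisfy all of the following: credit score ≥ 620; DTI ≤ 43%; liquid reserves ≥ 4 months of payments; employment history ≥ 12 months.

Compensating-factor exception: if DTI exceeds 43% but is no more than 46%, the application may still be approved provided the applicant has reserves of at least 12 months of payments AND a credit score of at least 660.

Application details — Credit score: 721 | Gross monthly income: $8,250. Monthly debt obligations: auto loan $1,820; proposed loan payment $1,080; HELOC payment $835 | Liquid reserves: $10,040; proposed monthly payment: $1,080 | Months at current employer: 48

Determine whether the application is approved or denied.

Denied

Credit score 721 ≥ 620 (meets base)
Total debts = (1,820 + 1,080 + 835) = 3,735. DTI: 3,735 ÷ 8,250 = 45.3%, over the 43% base limit.
Liquid reserves cover 10,040/1,080 = 9.3 months — ≥ 4 required
Employment 48 ≥ 12 months
DTI 45.3% is within the 43%–46% exception band; checking compensating factors.
Override check — reserves: 9.3 mo (short of 12); score: 721 (ok).
Override conditions not both satisfied; exception does not apply.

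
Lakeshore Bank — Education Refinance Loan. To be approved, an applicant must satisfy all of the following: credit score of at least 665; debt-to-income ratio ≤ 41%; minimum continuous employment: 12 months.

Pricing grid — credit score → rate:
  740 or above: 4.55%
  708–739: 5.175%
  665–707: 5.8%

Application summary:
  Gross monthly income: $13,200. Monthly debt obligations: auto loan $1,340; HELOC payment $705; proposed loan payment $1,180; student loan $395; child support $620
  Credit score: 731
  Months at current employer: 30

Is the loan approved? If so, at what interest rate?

Approved at 5.175%

Credit score 731 ≥ 665 (meets minimum)
Total monthly debts = (1,340 + 705 + 1,180 + 395 + 620) = 4,240. DTI: 4,240 ÷ 13,200 = 32.1%, within the 41% cap
Employment 30 ≥ 12 months
All requirements met. Score 731 falls in the 708–739 tier → 5.175%.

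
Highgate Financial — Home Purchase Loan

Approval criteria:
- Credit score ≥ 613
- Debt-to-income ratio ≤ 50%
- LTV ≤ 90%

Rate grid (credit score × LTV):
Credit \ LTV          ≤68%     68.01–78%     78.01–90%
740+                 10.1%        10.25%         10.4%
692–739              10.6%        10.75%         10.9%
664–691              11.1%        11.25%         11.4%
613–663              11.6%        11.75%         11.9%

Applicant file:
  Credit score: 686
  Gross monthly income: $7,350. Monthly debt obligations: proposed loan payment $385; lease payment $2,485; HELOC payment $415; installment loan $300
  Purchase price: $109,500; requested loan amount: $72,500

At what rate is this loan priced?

Credit score 686 ≥ 613; Total monthly debts = (385 + 2,485 + 415 + 300) = 3,585. DTI: 3,585 ÷ 7,350 = 48.8%, within the 50% cap
LTV: 72,500 ÷ 109,500 = 66.2%, within 90% cap
Score 686 is in the 664–691 band; LTV 66.2% is in the ≤68% band → 11.1%.

11.1%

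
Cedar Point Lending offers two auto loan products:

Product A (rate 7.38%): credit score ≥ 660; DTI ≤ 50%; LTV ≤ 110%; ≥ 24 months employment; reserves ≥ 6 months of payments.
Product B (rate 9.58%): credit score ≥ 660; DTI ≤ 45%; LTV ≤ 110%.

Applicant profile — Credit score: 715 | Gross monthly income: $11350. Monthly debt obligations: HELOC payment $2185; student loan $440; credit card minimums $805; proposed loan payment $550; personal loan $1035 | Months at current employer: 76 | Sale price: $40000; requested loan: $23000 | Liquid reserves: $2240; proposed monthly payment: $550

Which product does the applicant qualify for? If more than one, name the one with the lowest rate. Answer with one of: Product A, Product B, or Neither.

Total debts = (2,185 + 440 + 805 + 550 + 1,035) = 5,015; DTI = 5,015/11,350 = 44.2%.
LTV = 23,000/40,000 = 57.5%.
Reserves = 2,240/550 = 4.1 months.
Product A: score 715 ≥ 660; DTI 44.2% ≤ 50%; LTV 57.5% ≤ 110%; employment 76 ≥ 24 mo; reserves 4.1 < 6 mo → does not qualify.
Product B: score 715 ≥ 660; DTI 44.2% ≤ 45%; LTV 57.5% ≤ 110% → qualifies.

Product B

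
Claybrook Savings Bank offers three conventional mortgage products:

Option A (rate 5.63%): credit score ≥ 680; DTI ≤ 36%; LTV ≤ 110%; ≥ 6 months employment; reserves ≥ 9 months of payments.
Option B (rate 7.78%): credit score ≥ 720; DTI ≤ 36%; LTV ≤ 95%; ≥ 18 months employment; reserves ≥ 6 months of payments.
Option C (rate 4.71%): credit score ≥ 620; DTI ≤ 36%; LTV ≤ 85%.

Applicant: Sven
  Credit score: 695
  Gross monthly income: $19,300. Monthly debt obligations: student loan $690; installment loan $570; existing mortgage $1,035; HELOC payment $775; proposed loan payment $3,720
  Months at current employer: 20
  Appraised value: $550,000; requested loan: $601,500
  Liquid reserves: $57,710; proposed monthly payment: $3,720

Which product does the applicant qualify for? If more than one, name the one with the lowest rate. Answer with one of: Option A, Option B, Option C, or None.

Total debts = (690 + 570 + 1,035 + 775 + 3,720) = 6,790; DTI = 6,790/19,300 = 35.2%.
LTV = 601,500/550,000 = 109.4%.
Reserves = 57,710/3,720 = 15.5 months.
Option A: score 695 ≥ 680; DTI 35.2% ≤ 36%; LTV 109.4% ≤ 110%; employment 20 ≥ 6 mo; reserves 15.5 ≥ 9 mo → qualifies.
Option B: score 695 < 720; DTI 35.2% ≤ 36%; LTV 109.4% > 95%; employment 20 ≥ 18 mo; reserves 15.5 ≥ 6 mo → does not qualify.
Option C: score 695 ≥ 620; DTI 35.2% ≤ 36%; LTV 109.4% > 85% → does not qualify.

Option A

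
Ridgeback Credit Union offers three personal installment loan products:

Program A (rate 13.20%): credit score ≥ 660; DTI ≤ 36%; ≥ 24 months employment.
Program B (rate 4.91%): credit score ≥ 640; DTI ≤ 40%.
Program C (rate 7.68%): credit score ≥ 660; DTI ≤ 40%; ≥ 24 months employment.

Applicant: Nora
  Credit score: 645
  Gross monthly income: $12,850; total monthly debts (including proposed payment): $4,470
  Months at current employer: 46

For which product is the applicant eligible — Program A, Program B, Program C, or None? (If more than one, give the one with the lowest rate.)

Program B

DTI = 4,470/12,850 = 34.8%.
Program A: score 645 < 660; DTI 34.8% ≤ 36%; employment 46 ≥ 24 mo → does not qualify.
Program B: score 645 ≥ 640; DTI 34.8% ≤ 40% → qualifies.
Program C: score 645 < 660; DTI 34.8% ≤ 40%; employment 46 ≥ 24 mo → does not qualify.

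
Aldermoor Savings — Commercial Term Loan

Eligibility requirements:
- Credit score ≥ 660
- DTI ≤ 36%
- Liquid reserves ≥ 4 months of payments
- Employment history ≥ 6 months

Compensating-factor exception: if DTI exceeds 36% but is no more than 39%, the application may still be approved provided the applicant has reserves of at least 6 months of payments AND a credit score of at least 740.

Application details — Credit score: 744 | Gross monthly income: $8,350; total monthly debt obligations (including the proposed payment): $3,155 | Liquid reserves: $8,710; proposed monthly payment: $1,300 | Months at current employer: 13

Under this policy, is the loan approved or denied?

Approved

Credit score 744 ≥ 660 (meets base)
DTI: 3,155 ÷ 8,350 = 37.8%, over the 36% base limit.
Liquid reserves cover 8,710/1,300 = 6.7 months — ≥ 4 required
Employment 13 ≥ 6 months
37.8% falls in the override range (36%–39%), so the compensating-factor test applies.
Reserves 6.7 ≥ 6 months; credit score 744 ≥ 740.
Both override conditions satisfied; DTI exception granted.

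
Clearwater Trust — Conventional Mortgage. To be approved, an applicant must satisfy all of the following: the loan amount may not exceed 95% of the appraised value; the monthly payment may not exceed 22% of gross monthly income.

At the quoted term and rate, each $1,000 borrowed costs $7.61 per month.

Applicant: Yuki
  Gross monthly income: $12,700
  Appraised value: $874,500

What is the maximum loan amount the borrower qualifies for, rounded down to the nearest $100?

$367,100

Payment cap: 22% × $12,700 = $2,794/month.
At $7.61 per $1,000, that supports 2,794/7.61 × 1,000 ≈ $367,148 → $367,100.
LTV cap: 95% × $874,500 = $830,775 → $830,700.
Binding constraint: payment-to-income.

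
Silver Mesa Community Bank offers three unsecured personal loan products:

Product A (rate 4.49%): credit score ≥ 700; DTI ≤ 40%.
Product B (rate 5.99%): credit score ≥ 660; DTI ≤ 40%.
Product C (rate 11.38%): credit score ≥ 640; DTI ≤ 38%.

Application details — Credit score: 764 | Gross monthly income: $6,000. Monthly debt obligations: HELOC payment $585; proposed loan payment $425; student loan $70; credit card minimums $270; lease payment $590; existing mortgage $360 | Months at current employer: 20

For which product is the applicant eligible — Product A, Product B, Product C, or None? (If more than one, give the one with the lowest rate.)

Product A

Total debts = (585 + 425 + 70 + 270 + 590 + 360) = 2,300; DTI = 2,300/6,000 = 38.3%.
Product A: score 764 ≥ 700; DTI 38.3% ≤ 40% → qualifies.
Product B: score 764 ≥ 660; DTI 38.3% ≤ 40% → qualifies.
Product C: score 764 ≥ 640; DTI 38.3% > 38% → does not qualify.
Qualifying: Product A, Product B. Lowest rate is 4.49% → Product A.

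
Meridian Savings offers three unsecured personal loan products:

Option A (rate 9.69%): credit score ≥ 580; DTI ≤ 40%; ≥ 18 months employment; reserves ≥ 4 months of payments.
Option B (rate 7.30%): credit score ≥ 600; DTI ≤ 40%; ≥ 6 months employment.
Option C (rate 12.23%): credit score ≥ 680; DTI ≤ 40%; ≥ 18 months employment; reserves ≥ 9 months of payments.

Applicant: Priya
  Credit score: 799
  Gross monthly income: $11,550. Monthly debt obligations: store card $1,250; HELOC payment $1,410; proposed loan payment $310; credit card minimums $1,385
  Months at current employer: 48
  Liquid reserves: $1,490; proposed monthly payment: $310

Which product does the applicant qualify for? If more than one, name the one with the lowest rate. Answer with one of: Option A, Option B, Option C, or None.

Option B

Total debts = (1,250 + 1,410 + 310 + 1,385) = 4,355; DTI = 4,355/11,550 = 37.7%.
Reserves = 1,490/310 = 4.8 months.
Option A: score 799 ≥ 580; DTI 37.7% ≤ 40%; employment 48 ≥ 18 mo; reserves 4.8 ≥ 4 mo → qualifies.
Option B: score 799 ≥ 600; DTI 37.7% ≤ 40%; employment 48 ≥ 6 mo → qualifies.
Option C: score 799 ≥ 680; DTI 37.7% ≤ 40%; employment 48 ≥ 18 mo; reserves 4.8 < 9 mo → does not qualify.
Qualifying: Option A, Option B. Lowest rate is 7.30% → Option B.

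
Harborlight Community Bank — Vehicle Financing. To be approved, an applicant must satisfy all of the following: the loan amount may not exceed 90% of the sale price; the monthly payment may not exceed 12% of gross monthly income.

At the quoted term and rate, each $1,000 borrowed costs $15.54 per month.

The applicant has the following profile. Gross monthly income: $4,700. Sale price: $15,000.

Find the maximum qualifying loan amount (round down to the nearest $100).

$13,500

Payment cap: 12% × $4,700 = $564/month.
At $15.54 per $1,000, that supports 564/15.54 × 1,000 ≈ $36,293 → $36,200.
LTV cap: 90% × $15,000 = $13,500 → $13,500.
Binding constraint: loan-to-value.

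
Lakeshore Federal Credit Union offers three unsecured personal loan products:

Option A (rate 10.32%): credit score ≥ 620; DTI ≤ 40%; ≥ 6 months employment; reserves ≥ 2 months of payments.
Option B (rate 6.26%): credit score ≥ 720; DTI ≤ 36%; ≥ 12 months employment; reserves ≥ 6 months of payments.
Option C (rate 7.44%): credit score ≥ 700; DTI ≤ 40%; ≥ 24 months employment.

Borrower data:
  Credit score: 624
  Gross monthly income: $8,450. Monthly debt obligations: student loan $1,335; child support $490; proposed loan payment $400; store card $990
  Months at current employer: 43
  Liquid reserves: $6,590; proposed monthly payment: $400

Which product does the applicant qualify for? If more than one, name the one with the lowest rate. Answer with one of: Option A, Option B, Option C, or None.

Total debts = (1,335 + 490 + 400 + 990) = 3,215; DTI = 3,215/8,450 = 38%.
Reserves = 6,590/400 = 16.5 months.
Option A: score 624 ≥ 620; DTI 38% ≤ 40%; employment 43 ≥ 6 mo; reserves 16.5 ≥ 2 mo → qualifies.
Option B: score 624 < 720; DTI 38% > 36%; employment 43 ≥ 12 mo; reserves 16.5 ≥ 6 mo → does not qualify.
Option C: score 624 < 700; DTI 38% ≤ 40%; employment 43 ≥ 24 mo → does not qualify.

Option A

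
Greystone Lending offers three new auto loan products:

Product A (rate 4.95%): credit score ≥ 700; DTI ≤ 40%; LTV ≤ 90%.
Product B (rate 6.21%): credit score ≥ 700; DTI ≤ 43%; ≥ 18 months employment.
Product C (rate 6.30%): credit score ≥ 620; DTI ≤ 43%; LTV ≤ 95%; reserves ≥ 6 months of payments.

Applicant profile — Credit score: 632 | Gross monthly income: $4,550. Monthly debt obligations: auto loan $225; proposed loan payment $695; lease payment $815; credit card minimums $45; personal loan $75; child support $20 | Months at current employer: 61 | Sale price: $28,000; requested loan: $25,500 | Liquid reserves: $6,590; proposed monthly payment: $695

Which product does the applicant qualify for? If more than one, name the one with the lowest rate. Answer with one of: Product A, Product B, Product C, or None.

Total debts = (225 + 695 + 815 + 45 + 75 + 20) = 1,875; DTI = 1,875/4,550 = 41.2%.
LTV = 25,500/28,000 = 91.1%.
Reserves = 6,590/695 = 9.5 months.
Product A: score 632 < 700; DTI 41.2% > 40%; LTV 91.1% > 90% → does not qualify.
Product B: score 632 < 700; DTI 41.2% ≤ 43%; employment 61 ≥ 18 mo → does not qualify.
Product C: score 632 ≥ 620; DTI 41.2% ≤ 43%; LTV 91.1% ≤ 95%; reserves 9.5 ≥ 6 mo → qualifies.

Product C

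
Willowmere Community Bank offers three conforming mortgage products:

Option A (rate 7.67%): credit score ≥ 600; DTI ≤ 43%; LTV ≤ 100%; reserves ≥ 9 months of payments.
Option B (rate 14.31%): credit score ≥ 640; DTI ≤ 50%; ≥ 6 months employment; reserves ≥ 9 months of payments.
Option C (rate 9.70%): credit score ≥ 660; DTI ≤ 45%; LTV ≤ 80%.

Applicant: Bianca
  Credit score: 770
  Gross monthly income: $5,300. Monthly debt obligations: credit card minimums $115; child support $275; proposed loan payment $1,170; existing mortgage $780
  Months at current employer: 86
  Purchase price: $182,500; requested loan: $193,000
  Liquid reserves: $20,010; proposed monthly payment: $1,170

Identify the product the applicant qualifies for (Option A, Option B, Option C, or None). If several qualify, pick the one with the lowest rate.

Option B

Total debts = (115 + 275 + 1,170 + 780) = 2,340; DTI = 2,340/5,300 = 44.2%.
LTV = 193,000/182,500 = 105.8%.
Reserves = 20,010/1,170 = 17.1 months.
Option A: score 770 ≥ 600; DTI 44.2% > 43%; LTV 105.8% > 100%; reserves 17.1 ≥ 9 mo → does not qualify.
Option B: score 770 ≥ 640; DTI 44.2% ≤ 50%; employment 86 ≥ 6 mo; reserves 17.1 ≥ 9 mo → qualifies.
Option C: score 770 ≥ 660; DTI 44.2% ≤ 45%; LTV 105.8% > 80% → does not qualify.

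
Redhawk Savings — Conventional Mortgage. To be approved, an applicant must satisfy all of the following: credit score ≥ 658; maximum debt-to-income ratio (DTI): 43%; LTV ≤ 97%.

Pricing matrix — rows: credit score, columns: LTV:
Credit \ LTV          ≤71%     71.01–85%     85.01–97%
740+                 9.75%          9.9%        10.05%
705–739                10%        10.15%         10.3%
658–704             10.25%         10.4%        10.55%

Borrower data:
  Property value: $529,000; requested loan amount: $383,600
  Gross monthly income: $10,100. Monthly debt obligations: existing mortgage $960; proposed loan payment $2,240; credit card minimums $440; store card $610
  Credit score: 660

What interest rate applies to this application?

10.4%

Credit score 660 ≥ 658; Total monthly debts = (960 + 2,240 + 440 + 610) = 4,250. DTI: 4,250 ÷ 10,100 = 42.1%, within the 43% cap
LTV = 383,600/529,000 = 72.5% ≤ 97%
Row: 660 falls in 658–704. Column: 72.5% falls in 71.01–85%. Rate = 10.4%.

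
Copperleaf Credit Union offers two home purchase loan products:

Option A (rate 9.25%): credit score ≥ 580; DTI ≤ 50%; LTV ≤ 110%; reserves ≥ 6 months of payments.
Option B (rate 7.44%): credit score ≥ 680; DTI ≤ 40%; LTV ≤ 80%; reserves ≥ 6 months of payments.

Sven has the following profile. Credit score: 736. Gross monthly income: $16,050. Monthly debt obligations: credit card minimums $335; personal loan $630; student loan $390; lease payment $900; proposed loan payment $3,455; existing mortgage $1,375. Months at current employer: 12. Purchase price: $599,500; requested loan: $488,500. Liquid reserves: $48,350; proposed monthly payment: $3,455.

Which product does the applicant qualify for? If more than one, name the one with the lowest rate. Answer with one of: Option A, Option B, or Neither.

Total debts = (335 + 630 + 390 + 900 + 3,455 + 1,375) = 7,085; DTI = 7,085/16,050 = 44.1%.
LTV = 488,500/599,500 = 81.5%.
Reserves = 48,350/3,455 = 14.0 months.
Option A: score 736 ≥ 580; DTI 44.1% ≤ 50%; LTV 81.5% ≤ 110%; reserves 14.0 ≥ 6 mo → qualifies.
Option B: score 736 ≥ 680; DTI 44.1% > 40%; LTV 81.5% > 80%; reserves 14.0 ≥ 6 mo → does not qualify.

Option A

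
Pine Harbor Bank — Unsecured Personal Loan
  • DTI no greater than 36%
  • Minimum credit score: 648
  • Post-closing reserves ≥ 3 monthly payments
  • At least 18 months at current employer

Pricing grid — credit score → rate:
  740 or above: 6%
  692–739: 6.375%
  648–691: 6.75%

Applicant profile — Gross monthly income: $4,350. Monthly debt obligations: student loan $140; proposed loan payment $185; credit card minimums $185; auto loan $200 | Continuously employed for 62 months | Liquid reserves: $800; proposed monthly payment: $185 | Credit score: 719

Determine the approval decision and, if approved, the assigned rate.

Credit score 719 ≥ 648 (meets minimum)
Employment 62 ≥ 18 months
Total monthly debts = (140 + 185 + 185 + 200) = 710. DTI = 710/4,350 = 16.3% ≤ 36%
Reserves = 800/185 = 4.3 months ≥ 3
All requirements met. Score 719 falls in the 692–739 tier → 6.375%.

Approved at 6.375%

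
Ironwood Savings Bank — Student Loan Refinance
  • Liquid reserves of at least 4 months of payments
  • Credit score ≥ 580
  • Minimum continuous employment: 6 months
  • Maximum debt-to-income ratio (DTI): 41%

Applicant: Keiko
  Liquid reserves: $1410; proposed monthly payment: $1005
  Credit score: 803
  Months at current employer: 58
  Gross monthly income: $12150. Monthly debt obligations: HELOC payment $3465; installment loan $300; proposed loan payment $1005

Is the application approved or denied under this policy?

Reserves = 1,410/1,005 = 1.4 months < 4
Credit score 803 ≥ 580 (meets)
Employment 58 ≥ 6 months
Total monthly debts = (3,465 + 300 + 1,005) = 4,770. DTI = 4,770/12,150 = 39.3% ≤ 41%
Fails on reserves.

Denied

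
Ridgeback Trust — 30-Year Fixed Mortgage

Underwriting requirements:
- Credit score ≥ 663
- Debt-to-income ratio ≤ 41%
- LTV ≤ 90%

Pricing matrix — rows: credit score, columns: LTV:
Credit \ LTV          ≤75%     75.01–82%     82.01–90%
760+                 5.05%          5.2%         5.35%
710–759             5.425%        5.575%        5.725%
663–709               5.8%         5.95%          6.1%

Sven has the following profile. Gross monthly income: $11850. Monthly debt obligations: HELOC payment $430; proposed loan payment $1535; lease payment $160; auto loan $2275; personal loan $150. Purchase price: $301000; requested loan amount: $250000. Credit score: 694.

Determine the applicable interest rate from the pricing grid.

Credit score 694 ≥ 663; Total monthly debts = (430 + 1,535 + 160 + 2,275 + 150) = 4,550. DTI: 4,550 ÷ 11,850 = 38.4%, within the 41% cap
LTV: 250,000 ÷ 301,000 = 83.1%, within 90% cap
Credit 694 → row 663–709; LTV 83.1% → column 82.01–90%. Grid cell → 6.1%.

6.1%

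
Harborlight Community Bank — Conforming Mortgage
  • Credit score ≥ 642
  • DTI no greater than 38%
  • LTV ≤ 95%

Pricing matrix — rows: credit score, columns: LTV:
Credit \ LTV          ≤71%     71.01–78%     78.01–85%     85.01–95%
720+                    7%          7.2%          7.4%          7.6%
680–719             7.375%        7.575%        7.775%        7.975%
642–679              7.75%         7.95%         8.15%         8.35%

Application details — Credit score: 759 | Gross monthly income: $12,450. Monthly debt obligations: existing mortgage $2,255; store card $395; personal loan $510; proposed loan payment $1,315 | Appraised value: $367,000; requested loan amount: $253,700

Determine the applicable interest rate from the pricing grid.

Credit score 759 ≥ 642; Total monthly debts = (2,255 + 395 + 510 + 1,315) = 4,475. DTI = 4,475/12,450 = 35.9% ≤ 38%
Loan-to-value = 253,700/367,000 = 69.1% — pass (95% max)
Credit 759 → row 720+; LTV 69.1% → column ≤71%. Grid cell → 7%.

7%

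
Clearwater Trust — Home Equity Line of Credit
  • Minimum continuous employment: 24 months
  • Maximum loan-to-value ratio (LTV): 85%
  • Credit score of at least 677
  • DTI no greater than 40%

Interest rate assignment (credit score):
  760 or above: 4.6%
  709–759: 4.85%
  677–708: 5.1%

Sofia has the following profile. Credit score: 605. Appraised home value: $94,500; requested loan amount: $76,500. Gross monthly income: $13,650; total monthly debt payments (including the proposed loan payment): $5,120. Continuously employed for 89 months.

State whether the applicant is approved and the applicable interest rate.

Credit score 605 < 677 (below minimum)
LTV: 76,500 ÷ 94,500 = 81%, within 85% cap
DTI: 5,120 ÷ 13,650 = 37.5%, within the 40% cap
Employment 89 ≥ 24 months
Not all requirements met → denied.

Denied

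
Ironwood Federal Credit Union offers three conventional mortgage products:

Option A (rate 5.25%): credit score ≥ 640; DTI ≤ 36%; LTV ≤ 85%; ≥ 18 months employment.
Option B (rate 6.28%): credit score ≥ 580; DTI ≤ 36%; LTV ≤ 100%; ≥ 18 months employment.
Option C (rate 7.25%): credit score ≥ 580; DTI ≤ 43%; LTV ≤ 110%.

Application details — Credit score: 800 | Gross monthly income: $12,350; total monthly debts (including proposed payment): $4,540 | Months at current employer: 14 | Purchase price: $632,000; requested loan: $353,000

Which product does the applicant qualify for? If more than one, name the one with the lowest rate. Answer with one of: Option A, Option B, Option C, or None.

DTI = 4,540/12,350 = 36.8%.
LTV = 353,000/632,000 = 55.9%.
Option A: score 800 ≥ 640; DTI 36.8% > 36%; LTV 55.9% ≤ 85%; employment 14 < 18 mo → does not qualify.
Option B: score 800 ≥ 580; DTI 36.8% > 36%; LTV 55.9% ≤ 100%; employment 14 < 18 mo → does not qualify.
Option C: score 800 ≥ 580; DTI 36.8% ≤ 43%; LTV 55.9% ≤ 110% → qualifies.

Option C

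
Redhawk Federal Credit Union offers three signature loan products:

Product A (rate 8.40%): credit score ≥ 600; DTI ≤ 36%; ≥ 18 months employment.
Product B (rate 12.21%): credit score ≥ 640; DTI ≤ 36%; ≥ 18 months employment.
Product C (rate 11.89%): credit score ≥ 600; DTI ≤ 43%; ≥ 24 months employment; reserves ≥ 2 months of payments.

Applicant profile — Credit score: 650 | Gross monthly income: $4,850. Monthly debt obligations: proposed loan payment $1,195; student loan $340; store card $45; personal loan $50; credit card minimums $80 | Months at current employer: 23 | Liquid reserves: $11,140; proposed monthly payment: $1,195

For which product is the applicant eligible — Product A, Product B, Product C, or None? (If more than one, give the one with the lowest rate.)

Product A

Total debts = (1,195 + 340 + 45 + 50 + 80) = 1,710; DTI = 1,710/4,850 = 35.3%.
Reserves = 11,140/1,195 = 9.3 months.
Product A: score 650 ≥ 600; DTI 35.3% ≤ 36%; employment 23 ≥ 18 mo → qualifies.
Product B: score 650 ≥ 640; DTI 35.3% ≤ 36%; employment 23 ≥ 18 mo → qualifies.
Product C: score 650 ≥ 600; DTI 35.3% ≤ 43%; employment 23 < 24 mo; reserves 9.3 ≥ 2 mo → does not qualify.
Qualifying: Product A, Product B. Lowest rate is 8.40% → Product A.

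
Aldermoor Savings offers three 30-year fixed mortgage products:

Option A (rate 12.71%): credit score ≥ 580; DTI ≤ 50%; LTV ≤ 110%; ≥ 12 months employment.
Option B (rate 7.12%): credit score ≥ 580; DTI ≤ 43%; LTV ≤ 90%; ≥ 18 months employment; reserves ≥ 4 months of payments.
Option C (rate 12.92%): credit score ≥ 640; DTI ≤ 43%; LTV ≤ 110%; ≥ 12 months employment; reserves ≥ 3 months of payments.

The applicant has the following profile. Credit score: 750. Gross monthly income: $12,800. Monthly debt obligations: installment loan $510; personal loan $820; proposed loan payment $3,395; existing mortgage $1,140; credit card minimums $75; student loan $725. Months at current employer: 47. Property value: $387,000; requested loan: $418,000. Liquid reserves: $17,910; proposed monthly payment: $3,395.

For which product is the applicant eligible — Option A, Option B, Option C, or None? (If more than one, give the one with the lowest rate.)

None

Total debts = (510 + 820 + 3,395 + 1,140 + 75 + 725) = 6,665; DTI = 6,665/12,800 = 52.1%.
LTV = 418,000/387,000 = 108%.
Reserves = 17,910/3,395 = 5.3 months.
Option A: score 750 ≥ 580; DTI 52.1% > 50%; LTV 108% ≤ 110%; employment 47 ≥ 12 mo → does not qualify.
Option B: score 750 ≥ 580; DTI 52.1% > 43%; LTV 108% > 90%; employment 47 ≥ 18 mo; reserves 5.3 ≥ 4 mo → does not qualify.
Option C: score 750 ≥ 640; DTI 52.1% > 43%; LTV 108% ≤ 110%; employment 47 ≥ 12 mo; reserves 5.3 ≥ 3 mo → does not qualify.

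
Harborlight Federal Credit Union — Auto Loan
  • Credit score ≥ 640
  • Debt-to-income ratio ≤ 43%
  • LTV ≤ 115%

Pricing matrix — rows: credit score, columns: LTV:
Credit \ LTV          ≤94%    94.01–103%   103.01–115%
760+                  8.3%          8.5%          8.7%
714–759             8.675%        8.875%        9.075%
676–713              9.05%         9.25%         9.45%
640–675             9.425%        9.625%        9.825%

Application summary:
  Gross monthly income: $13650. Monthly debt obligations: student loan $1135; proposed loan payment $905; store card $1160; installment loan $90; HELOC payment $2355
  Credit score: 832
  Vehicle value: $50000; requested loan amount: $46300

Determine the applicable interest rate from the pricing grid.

Credit score 832 ≥ 640; Total monthly debts = (1,135 + 905 + 1,160 + 90 + 2,355) = 5,645. Debt-to-income = 5,645/13,650 = 41.4% — meets 43% limit
LTV: 46,300 ÷ 50,000 = 92.6%, within 115% cap
Row: 832 falls in 760+. Column: 92.6% falls in ≤94%. Rate = 8.3%.

8.3%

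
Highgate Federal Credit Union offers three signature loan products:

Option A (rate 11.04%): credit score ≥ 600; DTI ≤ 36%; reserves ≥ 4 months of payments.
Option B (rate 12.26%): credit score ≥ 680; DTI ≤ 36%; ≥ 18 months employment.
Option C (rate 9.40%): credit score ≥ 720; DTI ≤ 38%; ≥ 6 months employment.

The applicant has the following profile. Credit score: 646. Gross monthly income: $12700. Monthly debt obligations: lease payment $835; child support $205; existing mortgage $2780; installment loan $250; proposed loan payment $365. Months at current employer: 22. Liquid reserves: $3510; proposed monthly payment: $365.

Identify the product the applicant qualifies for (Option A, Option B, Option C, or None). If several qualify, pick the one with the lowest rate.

Total debts = (835 + 205 + 2,780 + 250 + 365) = 4,435; DTI = 4,435/12,700 = 34.9%.
Reserves = 3,510/365 = 9.6 months.
Option A: score 646 ≥ 600; DTI 34.9% ≤ 36%; reserves 9.6 ≥ 4 mo → qualifies.
Option B: score 646 < 680; DTI 34.9% ≤ 36%; employment 22 ≥ 18 mo → does not qualify.
Option C: score 646 < 720; DTI 34.9% ≤ 38%; employment 22 ≥ 6 mo → does not qualify.

Option A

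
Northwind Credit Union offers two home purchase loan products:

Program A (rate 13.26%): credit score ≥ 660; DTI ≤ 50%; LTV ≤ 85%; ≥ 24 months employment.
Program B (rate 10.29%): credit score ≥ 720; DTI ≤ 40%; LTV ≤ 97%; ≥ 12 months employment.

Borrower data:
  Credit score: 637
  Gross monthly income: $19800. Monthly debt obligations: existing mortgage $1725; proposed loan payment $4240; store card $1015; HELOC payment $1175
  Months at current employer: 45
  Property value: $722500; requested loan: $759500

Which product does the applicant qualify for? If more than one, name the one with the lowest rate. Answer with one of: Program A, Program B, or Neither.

Neither

Total debts = (1,725 + 4,240 + 1,015 + 1,175) = 8,155; DTI = 8,155/19,800 = 41.2%.
LTV = 759,500/722,500 = 105.1%.
Program A: score 637 < 660; DTI 41.2% ≤ 50%; LTV 105.1% > 85%; employment 45 ≥ 24 mo → does not qualify.
Program B: score 637 < 720; DTI 41.2% > 40%; LTV 105.1% > 97%; employment 45 ≥ 12 mo → does not qualify.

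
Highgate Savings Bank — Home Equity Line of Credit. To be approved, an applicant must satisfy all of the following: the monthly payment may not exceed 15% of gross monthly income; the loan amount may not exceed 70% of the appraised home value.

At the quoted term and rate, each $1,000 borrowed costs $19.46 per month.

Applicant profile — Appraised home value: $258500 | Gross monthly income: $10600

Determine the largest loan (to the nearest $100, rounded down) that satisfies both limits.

Payment cap: 15% × $10,600 = $1,590/month.
At $19.46 per $1,000, that supports 1,590/19.46 × 1,000 ≈ $81,706 → $81,700.
LTV cap: 70% × $258,500 = $180,950 → $180,900.
Binding constraint: payment-to-income.

$81,700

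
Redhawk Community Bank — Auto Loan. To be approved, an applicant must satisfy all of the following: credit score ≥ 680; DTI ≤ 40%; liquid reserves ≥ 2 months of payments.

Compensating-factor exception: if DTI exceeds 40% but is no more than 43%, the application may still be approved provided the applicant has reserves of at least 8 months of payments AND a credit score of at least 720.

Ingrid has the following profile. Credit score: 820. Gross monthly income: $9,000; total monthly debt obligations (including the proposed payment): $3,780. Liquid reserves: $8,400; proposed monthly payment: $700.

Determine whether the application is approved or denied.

Approved

Credit score 820 ≥ 680 (meets base)
DTI = 3,780/9,000 = 42% > 40% — standard DTI limit exceeded.
Reserves: 8,400 ÷ 700 = 12.0 months (meets 2-month minimum)
42% falls in the override range (40%–43%), so the compensating-factor test applies.
Override check — reserves: 12.0 mo (ok); score: 820 (ok).
Both override conditions satisfied; DTI exception granted.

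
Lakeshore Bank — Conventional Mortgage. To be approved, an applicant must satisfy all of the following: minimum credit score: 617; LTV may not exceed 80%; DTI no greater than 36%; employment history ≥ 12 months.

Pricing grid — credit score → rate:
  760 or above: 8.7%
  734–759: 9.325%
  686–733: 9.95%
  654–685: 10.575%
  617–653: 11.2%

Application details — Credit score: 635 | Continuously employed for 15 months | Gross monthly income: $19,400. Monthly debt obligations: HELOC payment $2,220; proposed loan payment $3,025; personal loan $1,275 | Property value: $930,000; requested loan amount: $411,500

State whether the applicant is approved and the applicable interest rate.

Approved at 11.2%

Credit score 635 ≥ 617 (meets minimum)
Total monthly debts = (2,220 + 3,025 + 1,275) = 6,520. DTI: 6,520 ÷ 19,400 = 33.6%, within the 36% cap
LTV = 411,500/930,000 = 44.2% ≤ 80%
Employment 15 ≥ 12 months
All requirements met. Score 635 falls in the 617–653 tier → 11.2%.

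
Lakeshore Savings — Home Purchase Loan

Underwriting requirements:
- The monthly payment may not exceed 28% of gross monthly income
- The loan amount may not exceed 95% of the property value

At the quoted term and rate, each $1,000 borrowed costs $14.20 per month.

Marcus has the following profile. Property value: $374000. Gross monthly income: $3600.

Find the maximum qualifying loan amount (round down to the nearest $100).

Payment cap: 28% × $3,600 = $1,008/month.
At $14.20 per $1,000, that supports 1,008/14.20 × 1,000 ≈ $70,985 → $70,900.
LTV cap: 95% × $374,000 = $355,300 → $355,300.
Binding constraint: payment-to-income.

$70,900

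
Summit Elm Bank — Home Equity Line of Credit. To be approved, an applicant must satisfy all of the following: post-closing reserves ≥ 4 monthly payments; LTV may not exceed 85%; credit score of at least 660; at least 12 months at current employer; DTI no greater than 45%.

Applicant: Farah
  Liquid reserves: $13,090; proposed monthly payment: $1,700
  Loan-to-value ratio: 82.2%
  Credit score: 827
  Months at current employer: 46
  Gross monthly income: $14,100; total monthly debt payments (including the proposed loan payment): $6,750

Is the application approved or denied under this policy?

Denied

Liquid reserves cover 13,090/1,700 = 7.7 months — ≥ 4 required
LTV 82.2% — within 85%
Credit score 827 ≥ 660 (meets)
Employment 46 ≥ 12 months
DTI = 6,750/14,100 = 47.9% > 45%
Fails on DTI.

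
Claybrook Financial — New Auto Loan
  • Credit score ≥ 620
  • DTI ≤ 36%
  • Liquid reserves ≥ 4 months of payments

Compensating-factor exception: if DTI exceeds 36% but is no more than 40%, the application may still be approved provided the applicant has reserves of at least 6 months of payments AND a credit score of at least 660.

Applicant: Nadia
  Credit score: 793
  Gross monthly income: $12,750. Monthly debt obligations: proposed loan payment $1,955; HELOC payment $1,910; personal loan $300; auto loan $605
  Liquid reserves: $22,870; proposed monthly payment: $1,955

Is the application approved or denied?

Approved

Credit score 793 ≥ 620 (meets base)
Total debts = (1,955 + 1,910 + 300 + 605) = 4,770. DTI = 4,770/12,750 = 37.4% > 36% — standard DTI limit exceeded.
Liquid reserves cover 22,870/1,955 = 11.7 months — ≥ 4 required
DTI 37.4% is within the 36%–40% exception band; checking compensating factors.
Reserves 11.7 ≥ 6 months; credit score 793 ≥ 660.
Both override conditions satisfied; DTI exception granted.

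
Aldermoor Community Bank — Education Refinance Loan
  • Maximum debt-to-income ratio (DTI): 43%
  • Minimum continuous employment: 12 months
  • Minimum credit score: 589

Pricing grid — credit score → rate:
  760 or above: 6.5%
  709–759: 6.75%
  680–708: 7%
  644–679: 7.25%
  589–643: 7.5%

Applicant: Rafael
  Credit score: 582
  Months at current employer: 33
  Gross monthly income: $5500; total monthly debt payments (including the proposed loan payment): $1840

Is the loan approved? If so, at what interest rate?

Credit score 582 < 589 (below minimum)
Employment 33 ≥ 12 months
DTI: 1,840 ÷ 5,500 = 33.5%, within the 43% cap
Not all requirements met → denied.

Denied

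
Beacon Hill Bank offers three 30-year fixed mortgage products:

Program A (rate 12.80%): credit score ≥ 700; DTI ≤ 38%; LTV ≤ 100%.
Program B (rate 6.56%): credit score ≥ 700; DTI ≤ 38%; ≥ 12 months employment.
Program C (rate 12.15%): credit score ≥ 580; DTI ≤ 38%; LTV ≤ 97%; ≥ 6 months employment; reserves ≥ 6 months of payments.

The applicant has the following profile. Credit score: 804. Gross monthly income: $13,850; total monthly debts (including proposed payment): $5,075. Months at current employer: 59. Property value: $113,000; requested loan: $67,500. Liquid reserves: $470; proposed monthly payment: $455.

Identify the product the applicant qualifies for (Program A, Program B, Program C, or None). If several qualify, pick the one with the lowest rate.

Program B

DTI = 5,075/13,850 = 36.6%.
LTV = 67,500/113,000 = 59.7%.
Reserves = 470/455 = 1.0 months.
Program A: score 804 ≥ 700; DTI 36.6% ≤ 38%; LTV 59.7% ≤ 100% → qualifies.
Program B: score 804 ≥ 700; DTI 36.6% ≤ 38%; employment 59 ≥ 12 mo → qualifies.
Program C: score 804 ≥ 580; DTI 36.6% ≤ 38%; LTV 59.7% ≤ 97%; employment 59 ≥ 6 mo; reserves 1.0 < 6 mo → does not qualify.
Qualifying: Program A, Program B. Lowest rate is 6.56% → Program B.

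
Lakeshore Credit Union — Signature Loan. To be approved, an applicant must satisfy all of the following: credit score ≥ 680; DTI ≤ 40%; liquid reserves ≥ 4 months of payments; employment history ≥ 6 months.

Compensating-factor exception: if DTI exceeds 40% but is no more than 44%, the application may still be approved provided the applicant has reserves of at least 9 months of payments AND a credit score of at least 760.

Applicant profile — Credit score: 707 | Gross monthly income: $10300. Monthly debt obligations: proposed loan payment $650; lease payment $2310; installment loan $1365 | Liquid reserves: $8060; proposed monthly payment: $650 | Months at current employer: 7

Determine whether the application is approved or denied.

Denied

Credit score 707 ≥ 680 (meets base)
Total debts = (650 + 2,310 + 1,365) = 4,325. DTI: 4,325 ÷ 10,300 = 42%, over the 40% base limit.
Reserves = 8,060/650 = 12.4 months ≥ 4
Employment 7 ≥ 6 months
42% falls in the override range (40%–44%), so the compensating-factor test applies.
Reserves 12.4 ≥ 9 months; credit score 707 < 760.
Compensating-factor requirement not fully met.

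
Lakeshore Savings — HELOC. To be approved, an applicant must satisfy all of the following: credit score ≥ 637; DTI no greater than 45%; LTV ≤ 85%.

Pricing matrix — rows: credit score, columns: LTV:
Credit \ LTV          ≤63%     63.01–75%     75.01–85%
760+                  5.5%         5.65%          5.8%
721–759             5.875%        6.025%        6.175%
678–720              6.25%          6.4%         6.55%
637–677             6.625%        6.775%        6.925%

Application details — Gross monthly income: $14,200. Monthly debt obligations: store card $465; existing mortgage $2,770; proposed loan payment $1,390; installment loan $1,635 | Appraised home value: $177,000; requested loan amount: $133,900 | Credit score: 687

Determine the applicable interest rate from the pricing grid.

6.55%

Credit score 687 ≥ 637; Total monthly debts = (465 + 2,770 + 1,390 + 1,635) = 6,260. DTI = 6,260/14,200 = 44.1% ≤ 45%
LTV: 133,900 ÷ 177,000 = 75.6%, within 85% cap
Score 687 is in the 678–720 band; LTV 75.6% is in the 75.01–85% band → 6.55%.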